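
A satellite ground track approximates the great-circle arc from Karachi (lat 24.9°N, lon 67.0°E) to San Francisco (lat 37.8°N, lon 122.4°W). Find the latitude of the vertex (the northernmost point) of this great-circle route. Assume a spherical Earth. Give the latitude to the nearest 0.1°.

≈ 82.5°N

The great circle lies in the plane with unit normal n̂ = (p₁ × p₂)/|p₁ × p₂|.
Here n̂_z ≈ +0.131; the vertex latitude is φ_max = arccos|n̂_z| ≈ 82.5°.
Check via Clairaut: cos φ_max = |cos φ₁| · sin C = cos(24.9°)·sin(8.3°) ≈ 0.131, again giving ≈ 82.5°.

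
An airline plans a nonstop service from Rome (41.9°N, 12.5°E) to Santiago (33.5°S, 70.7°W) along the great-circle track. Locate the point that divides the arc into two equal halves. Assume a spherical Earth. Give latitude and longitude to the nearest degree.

Convert each endpoint to a unit vector on the sphere (x = cos φ cos λ, y = cos φ sin λ, z = sin φ).
The central angle between the endpoints is δ = arccos(p₁·p₂) ≈ 1.870 rad (107.2°).
Interpolate at f = 1/2 with slerp weights a = sin((1−f)δ)/sin δ ≈ 0.842, b = sin(fδ)/sin δ ≈ 0.842.
p = a·p₁ + b·p₂ ≈ (0.844, -0.527, 0.098); φ = arcsin(p_z) ≈ 5.60°, λ = atan2(p_y, p_x) ≈ -31.98°.

≈ 6°N, 32°W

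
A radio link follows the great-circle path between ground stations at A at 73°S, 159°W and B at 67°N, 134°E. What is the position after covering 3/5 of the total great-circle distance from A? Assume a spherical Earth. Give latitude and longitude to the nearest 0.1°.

≈ 10.8°N, 159.2°E

From cos δ = sin φ₁ sin φ₂ + cos φ₁ cos φ₂ cos Δλ, the central angle is δ ≈ 2.560 rad (146.7°).
Interpolate at f = 3/5 with slerp weights a = sin((1−f)δ)/sin δ ≈ 1.555, b = sin(fδ)/sin δ ≈ 1.820.
p = a·p₁ + b·p₂ ≈ (-0.918, 0.348, 0.188); φ = arcsin(p_z) ≈ 10.81°, λ = atan2(p_y, p_x) ≈ 159.22°.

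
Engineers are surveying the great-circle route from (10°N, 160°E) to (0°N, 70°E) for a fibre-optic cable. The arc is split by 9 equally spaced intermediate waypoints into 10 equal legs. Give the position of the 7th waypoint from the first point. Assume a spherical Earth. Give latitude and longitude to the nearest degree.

≈ (5°N, 97°E)

The haversine formula gives a central angle δ ≈ 1.571 rad (90.0°) between the endpoints.
Interpolate at f = 7/10 with slerp weights a = sin((1−f)δ)/sin δ ≈ 0.454, b = sin(fδ)/sin δ ≈ 0.891.
p = a·p₁ + b·p₂ ≈ (-0.115, 0.990, 0.079); φ = arcsin(p_z) ≈ 4.52°, λ = atan2(p_y, p_x) ≈ 96.65°.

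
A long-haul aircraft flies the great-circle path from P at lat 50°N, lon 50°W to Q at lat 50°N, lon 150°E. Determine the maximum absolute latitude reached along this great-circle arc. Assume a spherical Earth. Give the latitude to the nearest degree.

≈ 82°N

The great circle lies in the plane with unit normal n̂ = (p₁ × p₂)/|p₁ × p₂|.
Here n̂_z ≈ -0.144; the vertex latitude is φ_max = arccos|n̂_z| ≈ 81.7°.
Check via Clairaut: cos φ_max = |cos φ₁| · sin C = cos(50.0°)·sin(13.0°) ≈ 0.144, again giving ≈ 81.7°.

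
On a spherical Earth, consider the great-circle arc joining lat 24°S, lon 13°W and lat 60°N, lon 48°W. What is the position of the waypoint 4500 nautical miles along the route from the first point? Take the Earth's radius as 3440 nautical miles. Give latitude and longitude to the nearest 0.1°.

From cos δ = sin φ₁ sin φ₂ + cos φ₁ cos φ₂ cos Δλ, the central angle is δ ≈ 1.549 rad (88.7°). The total great-circle distance is δ·R ≈ 1.549 × 3440 ≈ 5328 nmi, so the target fraction is f = 4500/5328 ≈ 0.845.
Interpolate at f ≈ 0.845 with slerp weights a = sin((1−f)δ)/sin δ ≈ 0.238, b = sin(fδ)/sin δ ≈ 0.966.
p = a·p₁ + b·p₂ ≈ (0.535, -0.408, 0.740); φ = arcsin(p_z) ≈ 47.69°, λ = atan2(p_y, p_x) ≈ -37.30°.

≈ lat 47.7°N, lon 37.3°W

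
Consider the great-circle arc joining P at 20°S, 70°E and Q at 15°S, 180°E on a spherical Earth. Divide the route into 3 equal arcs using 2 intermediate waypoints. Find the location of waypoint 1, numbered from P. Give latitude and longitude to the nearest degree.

Convert each endpoint to a unit vector on the sphere (x = cos φ cos λ, y = cos φ sin λ, z = sin φ).
The central angle between the endpoints is δ = arccos(p₁·p₂) ≈ 1.795 rad (102.8°).
Interpolate at f = 1/3 with slerp weights a = sin((1−f)δ)/sin δ ≈ 0.955, b = sin(fδ)/sin δ ≈ 0.578.
p = a·p₁ + b·p₂ ≈ (-0.251, 0.843, -0.476); φ = arcsin(p_z) ≈ -28.42°, λ = atan2(p_y, p_x) ≈ 106.59°.

≈ 28°S, 107°E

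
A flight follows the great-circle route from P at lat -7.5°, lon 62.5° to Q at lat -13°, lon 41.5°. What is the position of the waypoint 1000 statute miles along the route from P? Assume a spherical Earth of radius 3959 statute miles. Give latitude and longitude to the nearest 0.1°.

Write both endpoints as unit vectors p₁, p₂ with components (cos φ cos λ, cos φ sin λ, sin φ).
The central angle between the endpoints is δ = arccos(p₁·p₂) ≈ 0.373 rad (21.4°). The total great-circle distance is δ·R ≈ 0.373 × 3959 ≈ 1477 mi, so the target fraction is f = 1000/1477 ≈ 0.677.
Interpolate at f ≈ 0.677 with slerp weights a = sin((1−f)δ)/sin δ ≈ 0.330, b = sin(fδ)/sin δ ≈ 0.686.
p = a·p₁ + b·p₂ ≈ (0.651, 0.733, -0.197); φ = arcsin(p_z) ≈ -11.38°, λ = atan2(p_y, p_x) ≈ 48.36°.

≈ lat -11.4°, lon 48.4°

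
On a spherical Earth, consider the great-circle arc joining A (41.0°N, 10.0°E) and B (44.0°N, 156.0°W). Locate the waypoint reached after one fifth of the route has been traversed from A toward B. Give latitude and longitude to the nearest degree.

≈ (59°N, 4°E)

The haversine formula gives a central angle δ ≈ 1.642 rad (94.1°) between the endpoints.
Interpolate at f = 1/5 with slerp weights a = sin((1−f)δ)/sin δ ≈ 0.970, b = sin(fδ)/sin δ ≈ 0.323.
p = a·p₁ + b·p₂ ≈ (0.508, 0.032, 0.861); φ = arcsin(p_z) ≈ 59.39°, λ = atan2(p_y, p_x) ≈ 3.66°.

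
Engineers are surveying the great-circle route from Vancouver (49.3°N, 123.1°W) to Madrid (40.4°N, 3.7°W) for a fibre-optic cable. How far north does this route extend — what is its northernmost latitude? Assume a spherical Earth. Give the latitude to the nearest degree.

≈ 63°N

The great circle lies in the plane with unit normal n̂ = (p₁ × p₂)/|p₁ × p₂|.
Here n̂_z ≈ +0.447; the vertex latitude is φ_max = arccos|n̂_z| ≈ 63.5°.
Check via Clairaut: cos φ_max = |cos φ₁| · sin C = cos(49.3°)·sin(43.2°) ≈ 0.447, again giving ≈ 63.5°.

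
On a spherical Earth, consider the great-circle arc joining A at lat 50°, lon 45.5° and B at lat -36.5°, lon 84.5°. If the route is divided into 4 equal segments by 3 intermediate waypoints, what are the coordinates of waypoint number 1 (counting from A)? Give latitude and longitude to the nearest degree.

The haversine formula gives a central angle δ ≈ 1.625 rad (93.1°) between the endpoints.
Interpolate at f = 1/4 with slerp weights a = sin((1−f)δ)/sin δ ≈ 0.940, b = sin(fδ)/sin δ ≈ 0.396.
p = a·p₁ + b·p₂ ≈ (0.454, 0.748, 0.485); φ = arcsin(p_z) ≈ 28.99°, λ = atan2(p_y, p_x) ≈ 58.73°.

≈ lat 29°, lon 59°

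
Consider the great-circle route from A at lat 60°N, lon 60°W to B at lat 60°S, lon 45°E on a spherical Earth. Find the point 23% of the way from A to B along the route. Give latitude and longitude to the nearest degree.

≈ lat 35°N, lon 26°W

The haversine formula gives a central angle δ ≈ 2.523 rad (144.6°) between the endpoints.
Interpolate at f = 0.23 with slerp weights a = sin((1−f)δ)/sin δ ≈ 1.607, b = sin(fδ)/sin δ ≈ 0.945.
p = a·p₁ + b·p₂ ≈ (0.736, -0.361, 0.573); φ = arcsin(p_z) ≈ 34.93°, λ = atan2(p_y, p_x) ≈ -26.15°.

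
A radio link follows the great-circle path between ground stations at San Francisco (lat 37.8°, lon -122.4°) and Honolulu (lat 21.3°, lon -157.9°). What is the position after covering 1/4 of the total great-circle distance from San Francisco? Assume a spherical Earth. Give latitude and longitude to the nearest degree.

≈ lat 35°, lon -132°

The haversine formula gives a central angle δ ≈ 0.606 rad (34.7°) between the endpoints.
Interpolate at f = 1/4 with slerp weights a = sin((1−f)δ)/sin δ ≈ 0.771, b = sin(fδ)/sin δ ≈ 0.265.
p = a·p₁ + b·p₂ ≈ (-0.555, -0.607, 0.569); φ = arcsin(p_z) ≈ 34.66°, λ = atan2(p_y, p_x) ≈ -132.44°.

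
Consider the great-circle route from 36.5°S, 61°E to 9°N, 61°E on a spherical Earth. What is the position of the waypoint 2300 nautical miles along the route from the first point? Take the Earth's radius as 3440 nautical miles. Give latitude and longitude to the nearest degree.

≈ 2°N, 61°E

From cos δ = sin φ₁ sin φ₂ + cos φ₁ cos φ₂ cos Δλ, the central angle is δ ≈ 0.794 rad (45.5°). The total great-circle distance is δ·R ≈ 0.794 × 3440 ≈ 2732 nmi, so the target fraction is f = 2300/2732 ≈ 0.842.
Interpolate at f ≈ 0.842 with slerp weights a = sin((1−f)δ)/sin δ ≈ 0.176, b = sin(fδ)/sin δ ≈ 0.869.
p = a·p₁ + b·p₂ ≈ (0.485, 0.874, 0.032); φ = arcsin(p_z) ≈ 1.81°, λ = atan2(p_y, p_x) ≈ 61.00°.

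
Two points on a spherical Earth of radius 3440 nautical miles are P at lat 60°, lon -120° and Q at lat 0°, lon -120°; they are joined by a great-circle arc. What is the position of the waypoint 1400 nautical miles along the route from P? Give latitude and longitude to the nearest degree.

≈ lat 37°, lon -120°

Convert each endpoint to a unit vector on the sphere (x = cos φ cos λ, y = cos φ sin λ, z = sin φ).
The central angle between the endpoints is δ = arccos(p₁·p₂) ≈ 1.047 rad (60.0°). The total great-circle distance is δ·R ≈ 1.047 × 3440 ≈ 3602 nmi, so the target fraction is f = 1400/3602 ≈ 0.389.
Interpolate at f ≈ 0.389 with slerp weights a = sin((1−f)δ)/sin δ ≈ 0.690, b = sin(fδ)/sin δ ≈ 0.457.
p = a·p₁ + b·p₂ ≈ (-0.401, -0.695, 0.597); φ = arcsin(p_z) ≈ 36.68°, λ = atan2(p_y, p_x) ≈ -120.00°.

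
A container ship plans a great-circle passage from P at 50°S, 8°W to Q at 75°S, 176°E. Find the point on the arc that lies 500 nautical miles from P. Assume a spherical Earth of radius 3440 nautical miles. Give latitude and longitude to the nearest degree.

Write both endpoints as unit vectors p₁, p₂ with components (cos φ cos λ, cos φ sin λ, sin φ).
The central angle between the endpoints is δ = arccos(p₁·p₂) ≈ 0.959 rad (55.0°). The total great-circle distance is δ·R ≈ 0.959 × 3440 ≈ 3300 nmi, so the target fraction is f = 500/3300 ≈ 0.151.
Interpolate at f ≈ 0.151 with slerp weights a = sin((1−f)δ)/sin δ ≈ 0.888, b = sin(fδ)/sin δ ≈ 0.177.
p = a·p₁ + b·p₂ ≈ (0.520, -0.076, -0.851); φ = arcsin(p_z) ≈ -58.33°, λ = atan2(p_y, p_x) ≈ -8.35°.

≈ 58°S, 8°W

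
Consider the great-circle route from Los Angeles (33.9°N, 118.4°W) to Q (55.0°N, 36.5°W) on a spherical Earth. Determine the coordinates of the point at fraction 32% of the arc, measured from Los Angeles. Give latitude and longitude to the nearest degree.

The haversine formula gives a central angle δ ≈ 1.019 rad (58.4°) between the endpoints.
Interpolate at f = 0.32 with slerp weights a = sin((1−f)δ)/sin δ ≈ 0.750, b = sin(fδ)/sin δ ≈ 0.376.
p = a·p₁ + b·p₂ ≈ (-0.123, -0.676, 0.727); φ = arcsin(p_z) ≈ 46.60°, λ = atan2(p_y, p_x) ≈ -100.29°.

≈ (47°N, 100°W)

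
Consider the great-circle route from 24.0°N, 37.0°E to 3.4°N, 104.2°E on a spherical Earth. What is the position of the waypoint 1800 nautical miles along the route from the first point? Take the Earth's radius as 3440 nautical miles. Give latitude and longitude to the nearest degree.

≈ 18°N, 68°E

From cos δ = sin φ₁ sin φ₂ + cos φ₁ cos φ₂ cos Δλ, the central angle is δ ≈ 1.184 rad (67.8°). The total great-circle distance is δ·R ≈ 1.184 × 3440 ≈ 4072 nmi, so the target fraction is f = 1800/4072 ≈ 0.442.
Interpolate at f ≈ 0.442 with slerp weights a = sin((1−f)δ)/sin δ ≈ 0.662, b = sin(fδ)/sin δ ≈ 0.540.
p = a·p₁ + b·p₂ ≈ (0.351, 0.886, 0.301); φ = arcsin(p_z) ≈ 17.55°, λ = atan2(p_y, p_x) ≈ 68.39°.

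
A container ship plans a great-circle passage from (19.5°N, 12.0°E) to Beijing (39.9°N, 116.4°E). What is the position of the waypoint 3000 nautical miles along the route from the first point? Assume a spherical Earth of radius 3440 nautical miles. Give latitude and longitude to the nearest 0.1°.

≈ (44.2°N, 64.6°E)

Write both endpoints as unit vectors p₁, p₂ with components (cos φ cos λ, cos φ sin λ, sin φ).
The central angle between the endpoints is δ = arccos(p₁·p₂) ≈ 1.537 rad (88.0°). The total great-circle distance is δ·R ≈ 1.537 × 3440 ≈ 5286 nmi, so the target fraction is f = 3000/5286 ≈ 0.568.
Interpolate at f ≈ 0.568 with slerp weights a = sin((1−f)δ)/sin δ ≈ 0.617, b = sin(fδ)/sin δ ≈ 0.766.
p = a·p₁ + b·p₂ ≈ (0.308, 0.647, 0.697); φ = arcsin(p_z) ≈ 44.22°, λ = atan2(p_y, p_x) ≈ 64.59°.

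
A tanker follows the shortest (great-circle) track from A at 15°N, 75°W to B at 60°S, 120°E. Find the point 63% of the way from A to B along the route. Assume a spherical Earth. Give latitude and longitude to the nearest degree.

Convert each endpoint to a unit vector on the sphere (x = cos φ cos λ, y = cos φ sin λ, z = sin φ).
The central angle between the endpoints is δ = arccos(p₁·p₂) ≈ 2.333 rad (133.7°).
Interpolate at f = 0.63 with slerp weights a = sin((1−f)δ)/sin δ ≈ 1.051, b = sin(fδ)/sin δ ≈ 1.376.
p = a·p₁ + b·p₂ ≈ (-0.081, -0.385, -0.919); φ = arcsin(p_z) ≈ -66.84°, λ = atan2(p_y, p_x) ≈ -101.92°.

≈ 67°S, 102°W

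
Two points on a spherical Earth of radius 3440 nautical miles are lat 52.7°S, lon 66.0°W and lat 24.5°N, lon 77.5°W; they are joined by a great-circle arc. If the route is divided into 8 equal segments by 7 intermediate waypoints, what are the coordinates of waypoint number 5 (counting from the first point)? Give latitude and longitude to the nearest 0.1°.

Write both endpoints as unit vectors p₁, p₂ with components (cos φ cos λ, cos φ sin λ, sin φ).
The central angle between the endpoints is δ = arccos(p₁·p₂) ≈ 1.359 rad (77.8°).
Interpolate at f = 5/8 with slerp weights a = sin((1−f)δ)/sin δ ≈ 0.499, b = sin(fδ)/sin δ ≈ 0.768.
p = a·p₁ + b·p₂ ≈ (0.274, -0.958, -0.078); φ = arcsin(p_z) ≈ -4.50°, λ = atan2(p_y, p_x) ≈ -74.03°.

≈ lat 4.5°S, lon 74.0°W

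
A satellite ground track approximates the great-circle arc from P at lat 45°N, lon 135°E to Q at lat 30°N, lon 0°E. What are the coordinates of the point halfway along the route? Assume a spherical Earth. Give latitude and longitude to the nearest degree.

From cos δ = sin φ₁ sin φ₂ + cos φ₁ cos φ₂ cos Δλ, the central angle is δ ≈ 1.650 rad (94.6°).
Interpolate at f = 1/2 with slerp weights a = sin((1−f)δ)/sin δ ≈ 0.737, b = sin(fδ)/sin δ ≈ 0.737.
p = a·p₁ + b·p₂ ≈ (0.270, 0.368, 0.890); φ = arcsin(p_z) ≈ 62.83°, λ = atan2(p_y, p_x) ≈ 53.79°.

≈ lat 63°N, lon 54°E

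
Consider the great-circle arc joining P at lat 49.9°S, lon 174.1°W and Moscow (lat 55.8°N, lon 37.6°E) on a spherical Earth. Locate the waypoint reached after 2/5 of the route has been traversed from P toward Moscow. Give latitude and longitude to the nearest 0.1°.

Write both endpoints as unit vectors p₁, p₂ with components (cos φ cos λ, cos φ sin λ, sin φ).
The central angle between the endpoints is δ = arccos(p₁·p₂) ≈ 2.795 rad (160.2°).
Interpolate at f = 2/5 with slerp weights a = sin((1−f)δ)/sin δ ≈ 2.931, b = sin(fδ)/sin δ ≈ 2.651.
p = a·p₁ + b·p₂ ≈ (-0.697, 0.715, -0.049); φ = arcsin(p_z) ≈ -2.84°, λ = atan2(p_y, p_x) ≈ 134.28°.

≈ lat 2.8°S, lon 134.3°E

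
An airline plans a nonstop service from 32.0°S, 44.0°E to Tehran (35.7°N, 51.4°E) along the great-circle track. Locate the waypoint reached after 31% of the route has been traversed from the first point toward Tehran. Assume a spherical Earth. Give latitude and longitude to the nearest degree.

The haversine formula gives a central angle δ ≈ 1.188 rad (68.1°) between the endpoints.
Interpolate at f = 0.31 with slerp weights a = sin((1−f)δ)/sin δ ≈ 0.788, b = sin(fδ)/sin δ ≈ 0.388.
p = a·p₁ + b·p₂ ≈ (0.677, 0.710, -0.191); φ = arcsin(p_z) ≈ -11.02°, λ = atan2(p_y, p_x) ≈ 46.37°.

≈ 11°S, 46°E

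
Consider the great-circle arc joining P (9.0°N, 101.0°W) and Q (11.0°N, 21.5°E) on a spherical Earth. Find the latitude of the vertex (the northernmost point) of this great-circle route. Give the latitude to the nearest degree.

The great circle lies in the plane with unit normal n̂ = (p₁ × p₂)/|p₁ × p₂|.
Here n̂_z ≈ +0.939; the vertex latitude is φ_max = arccos|n̂_z| ≈ 20.2°.
Check via Clairaut: cos φ_max = |cos φ₁| · sin C = cos(9.0°)·sin(71.9°) ≈ 0.939, again giving ≈ 20.2°.

≈ 20°N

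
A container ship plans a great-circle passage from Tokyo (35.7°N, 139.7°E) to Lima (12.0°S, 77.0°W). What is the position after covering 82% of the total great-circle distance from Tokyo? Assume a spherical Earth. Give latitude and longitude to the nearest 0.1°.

≈ (5.1°N, 95.5°W)

Convert each endpoint to a unit vector on the sphere (x = cos φ cos λ, y = cos φ sin λ, z = sin φ).
The central angle between the endpoints is δ = arccos(p₁·p₂) ≈ 2.431 rad (139.3°).
Interpolate at f = 0.82 with slerp weights a = sin((1−f)δ)/sin δ ≈ 0.650, b = sin(fδ)/sin δ ≈ 1.399.
p = a·p₁ + b·p₂ ≈ (-0.095, -0.992, 0.089); φ = arcsin(p_z) ≈ 5.08°, λ = atan2(p_y, p_x) ≈ -95.46°.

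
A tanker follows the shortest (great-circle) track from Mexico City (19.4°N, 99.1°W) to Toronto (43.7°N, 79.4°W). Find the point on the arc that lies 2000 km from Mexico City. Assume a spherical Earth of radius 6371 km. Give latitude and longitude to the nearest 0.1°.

Convert each endpoint to a unit vector on the sphere (x = cos φ cos λ, y = cos φ sin λ, z = sin φ).
The central angle between the endpoints is δ = arccos(p₁·p₂) ≈ 0.513 rad (29.4°). The total great-circle distance is δ·R ≈ 0.513 × 6371 ≈ 3266 km, so the target fraction is f = 2000/3266 ≈ 0.612.
Interpolate at f ≈ 0.612 with slerp weights a = sin((1−f)δ)/sin δ ≈ 0.402, b = sin(fδ)/sin δ ≈ 0.630.
p = a·p₁ + b·p₂ ≈ (0.024, -0.822, 0.569); φ = arcsin(p_z) ≈ 34.66°, λ = atan2(p_y, p_x) ≈ -88.35°.

≈ (34.7°N, 88.3°W)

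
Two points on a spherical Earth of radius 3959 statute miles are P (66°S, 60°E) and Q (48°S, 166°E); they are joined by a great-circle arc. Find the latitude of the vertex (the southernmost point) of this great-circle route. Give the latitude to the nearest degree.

≈ 71°S

The great circle lies in the plane with unit normal n̂ = (p₁ × p₂)/|p₁ × p₂|.
Here n̂_z ≈ +0.328; the vertex latitude is φ_max = arccos|n̂_z| ≈ 70.8°.
Check via Clairaut: cos φ_max = |cos φ₁| · sin C = cos(66.0°)·sin(126.2°) ≈ 0.328, again giving ≈ 70.8°.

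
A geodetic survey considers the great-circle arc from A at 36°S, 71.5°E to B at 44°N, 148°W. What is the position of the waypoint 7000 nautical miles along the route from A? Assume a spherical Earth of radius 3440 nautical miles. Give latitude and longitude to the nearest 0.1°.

Write both endpoints as unit vectors p₁, p₂ with components (cos φ cos λ, cos φ sin λ, sin φ).
The central angle between the endpoints is δ = arccos(p₁·p₂) ≈ 2.601 rad (149.0°). The total great-circle distance is δ·R ≈ 2.601 × 3440 ≈ 8947 nmi, so the target fraction is f = 7000/8947 ≈ 0.782.
Interpolate at f ≈ 0.782 with slerp weights a = sin((1−f)δ)/sin δ ≈ 1.042, b = sin(fδ)/sin δ ≈ 1.737.
p = a·p₁ + b·p₂ ≈ (-0.792, 0.137, 0.594); φ = arcsin(p_z) ≈ 36.47°, λ = atan2(p_y, p_x) ≈ 170.18°.

≈ 36.5°N, 170.2°E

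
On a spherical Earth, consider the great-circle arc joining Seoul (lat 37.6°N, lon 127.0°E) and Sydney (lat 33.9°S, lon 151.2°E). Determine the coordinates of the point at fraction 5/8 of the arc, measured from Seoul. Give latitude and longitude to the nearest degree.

≈ lat 7°S, lon 142°E

Write both endpoints as unit vectors p₁, p₂ with components (cos φ cos λ, cos φ sin λ, sin φ).
The central angle between the endpoints is δ = arccos(p₁·p₂) ≈ 1.308 rad (75.0°).
Interpolate at f = 5/8 with slerp weights a = sin((1−f)δ)/sin δ ≈ 0.488, b = sin(fδ)/sin δ ≈ 0.755.
p = a·p₁ + b·p₂ ≈ (-0.782, 0.611, -0.124); φ = arcsin(p_z) ≈ -7.10°, λ = atan2(p_y, p_x) ≈ 142.01°.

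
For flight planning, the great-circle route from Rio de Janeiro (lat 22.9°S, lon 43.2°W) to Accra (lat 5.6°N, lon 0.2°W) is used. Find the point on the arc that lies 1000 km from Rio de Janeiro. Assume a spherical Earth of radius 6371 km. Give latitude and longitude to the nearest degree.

≈ lat 18°S, lon 35°W

The haversine formula gives a central angle δ ≈ 0.886 rad (50.8°) between the endpoints. The total great-circle distance is δ·R ≈ 0.886 × 6371 ≈ 5645 km, so the target fraction is f = 1000/5645 ≈ 0.177.
Interpolate at f ≈ 0.177 with slerp weights a = sin((1−f)δ)/sin δ ≈ 0.860, b = sin(fδ)/sin δ ≈ 0.202.
p = a·p₁ + b·p₂ ≈ (0.778, -0.543, -0.315); φ = arcsin(p_z) ≈ -18.36°, λ = atan2(p_y, p_x) ≈ -34.90°.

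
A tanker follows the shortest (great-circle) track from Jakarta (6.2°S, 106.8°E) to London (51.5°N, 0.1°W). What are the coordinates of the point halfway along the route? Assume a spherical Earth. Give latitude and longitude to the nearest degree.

≈ 34°N, 71°E

From cos δ = sin φ₁ sin φ₂ + cos φ₁ cos φ₂ cos Δλ, the central angle is δ ≈ 1.838 rad (105.3°).
Interpolate at f = 1/2 with slerp weights a = sin((1−f)δ)/sin δ ≈ 0.824, b = sin(fδ)/sin δ ≈ 0.824.
p = a·p₁ + b·p₂ ≈ (0.276, 0.784, 0.556); φ = arcsin(p_z) ≈ 33.79°, λ = atan2(p_y, p_x) ≈ 70.58°.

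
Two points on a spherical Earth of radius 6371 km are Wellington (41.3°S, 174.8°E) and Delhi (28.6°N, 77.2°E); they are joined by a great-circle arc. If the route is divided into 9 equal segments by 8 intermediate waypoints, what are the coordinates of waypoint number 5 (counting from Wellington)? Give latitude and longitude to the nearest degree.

Write both endpoints as unit vectors p₁, p₂ with components (cos φ cos λ, cos φ sin λ, sin φ).
The central angle between the endpoints is δ = arccos(p₁·p₂) ≈ 1.986 rad (113.8°).
Interpolate at f = 5/9 with slerp weights a = sin((1−f)δ)/sin δ ≈ 0.844, b = sin(fδ)/sin δ ≈ 0.975.
p = a·p₁ + b·p₂ ≈ (-0.442, 0.893, -0.090); φ = arcsin(p_z) ≈ -5.17°, λ = atan2(p_y, p_x) ≈ 116.33°.

≈ 5°S, 116°E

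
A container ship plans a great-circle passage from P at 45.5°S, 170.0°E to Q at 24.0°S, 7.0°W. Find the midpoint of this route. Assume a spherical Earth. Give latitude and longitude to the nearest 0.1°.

≈ 79.0°S, 2.7°E

The haversine formula gives a central angle δ ≈ 1.928 rad (110.4°) between the endpoints.
Interpolate at f = 1/2 with slerp weights a = sin((1−f)δ)/sin δ ≈ 0.877, b = sin(fδ)/sin δ ≈ 0.877.
p = a·p₁ + b·p₂ ≈ (0.190, 0.009, -0.982); φ = arcsin(p_z) ≈ -79.05°, λ = atan2(p_y, p_x) ≈ 2.74°.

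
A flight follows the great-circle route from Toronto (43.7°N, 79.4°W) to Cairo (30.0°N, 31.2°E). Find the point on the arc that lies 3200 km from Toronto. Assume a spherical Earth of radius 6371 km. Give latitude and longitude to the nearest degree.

≈ 54°N, 38°W

Convert each endpoint to a unit vector on the sphere (x = cos φ cos λ, y = cos φ sin λ, z = sin φ).
The central angle between the endpoints is δ = arccos(p₁·p₂) ≈ 1.445 rad (82.8°). The total great-circle distance is δ·R ≈ 1.445 × 6371 ≈ 9208 km, so the target fraction is f = 3200/9208 ≈ 0.348.
Interpolate at f ≈ 0.348 with slerp weights a = sin((1−f)δ)/sin δ ≈ 0.816, b = sin(fδ)/sin δ ≈ 0.485.
p = a·p₁ + b·p₂ ≈ (0.468, -0.362, 0.806); φ = arcsin(p_z) ≈ 53.73°, λ = atan2(p_y, p_x) ≈ -37.73°.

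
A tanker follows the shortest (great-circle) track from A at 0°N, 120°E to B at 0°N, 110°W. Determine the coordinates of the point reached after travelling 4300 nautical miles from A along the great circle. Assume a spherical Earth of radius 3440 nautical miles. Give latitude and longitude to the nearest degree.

≈ 0°N, 168°W

Convert each endpoint to a unit vector on the sphere (x = cos φ cos λ, y = cos φ sin λ, z = sin φ).
The central angle between the endpoints is δ = arccos(p₁·p₂) ≈ 2.269 rad (130.0°). The total great-circle distance is δ·R ≈ 2.269 × 3440 ≈ 7805 nmi, so the target fraction is f = 4300/7805 ≈ 0.551.
Interpolate at f ≈ 0.551 with slerp weights a = sin((1−f)δ)/sin δ ≈ 1.112, b = sin(fδ)/sin δ ≈ 1.239.
p = a·p₁ + b·p₂ ≈ (-0.980, -0.201, 0.000); φ = arcsin(p_z) ≈ 0.00°, λ = atan2(p_y, p_x) ≈ -168.38°.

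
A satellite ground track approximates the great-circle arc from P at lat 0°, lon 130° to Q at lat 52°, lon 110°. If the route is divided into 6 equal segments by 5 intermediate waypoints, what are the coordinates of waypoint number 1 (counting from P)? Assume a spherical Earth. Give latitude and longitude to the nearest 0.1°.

≈ lat 8.8°, lon 127.6°

Write both endpoints as unit vectors p₁, p₂ with components (cos φ cos λ, cos φ sin λ, sin φ).
The central angle between the endpoints is δ = arccos(p₁·p₂) ≈ 0.954 rad (54.7°).
Interpolate at f = 1/6 with slerp weights a = sin((1−f)δ)/sin δ ≈ 0.875, b = sin(fδ)/sin δ ≈ 0.194.
p = a·p₁ + b·p₂ ≈ (-0.603, 0.783, 0.153); φ = arcsin(p_z) ≈ 8.80°, λ = atan2(p_y, p_x) ≈ 127.63°.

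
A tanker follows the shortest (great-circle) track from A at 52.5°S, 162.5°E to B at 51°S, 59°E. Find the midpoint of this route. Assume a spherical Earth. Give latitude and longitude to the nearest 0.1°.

From cos δ = sin φ₁ sin φ₂ + cos φ₁ cos φ₂ cos Δλ, the central angle is δ ≈ 1.016 rad (58.2°).
Interpolate at f = 1/2 with slerp weights a = sin((1−f)δ)/sin δ ≈ 0.572, b = sin(fδ)/sin δ ≈ 0.572.
p = a·p₁ + b·p₂ ≈ (-0.147, 0.413, -0.899); φ = arcsin(p_z) ≈ -63.98°, λ = atan2(p_y, p_x) ≈ 109.54°.

≈ 64.0°S, 109.5°E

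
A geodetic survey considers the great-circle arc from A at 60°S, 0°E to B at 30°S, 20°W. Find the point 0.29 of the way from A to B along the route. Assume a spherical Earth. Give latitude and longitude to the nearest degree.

≈ 52°S, 8°W

Convert each endpoint to a unit vector on the sphere (x = cos φ cos λ, y = cos φ sin λ, z = sin φ).
The central angle between the endpoints is δ = arccos(p₁·p₂) ≈ 0.574 rad (32.9°).
Interpolate at f = 0.29 with slerp weights a = sin((1−f)δ)/sin δ ≈ 0.730, b = sin(fδ)/sin δ ≈ 0.305.
p = a·p₁ + b·p₂ ≈ (0.613, -0.090, -0.785); φ = arcsin(p_z) ≈ -51.69°, λ = atan2(p_y, p_x) ≈ -8.38°.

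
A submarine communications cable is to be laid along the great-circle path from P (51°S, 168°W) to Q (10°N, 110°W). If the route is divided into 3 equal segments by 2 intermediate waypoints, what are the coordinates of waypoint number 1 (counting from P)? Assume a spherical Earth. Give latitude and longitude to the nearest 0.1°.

The haversine formula gives a central angle δ ≈ 1.376 rad (78.8°) between the endpoints.
Interpolate at f = 1/3 with slerp weights a = sin((1−f)δ)/sin δ ≈ 0.809, b = sin(fδ)/sin δ ≈ 0.451.
p = a·p₁ + b·p₂ ≈ (-0.650, -0.524, -0.551); φ = arcsin(p_z) ≈ -33.41°, λ = atan2(p_y, p_x) ≈ -141.16°.

≈ (33.4°S, 141.2°W)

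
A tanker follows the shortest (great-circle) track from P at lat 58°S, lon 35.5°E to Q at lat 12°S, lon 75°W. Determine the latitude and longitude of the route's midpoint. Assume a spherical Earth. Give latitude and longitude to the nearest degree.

The haversine formula gives a central angle δ ≈ 1.576 rad (90.3°) between the endpoints.
Interpolate at f = 1/2 with slerp weights a = sin((1−f)δ)/sin δ ≈ 0.709, b = sin(fδ)/sin δ ≈ 0.709.
p = a·p₁ + b·p₂ ≈ (0.485, -0.452, -0.749); φ = arcsin(p_z) ≈ -48.47°, λ = atan2(p_y, p_x) ≈ -42.94°.

≈ lat 48°S, lon 43°W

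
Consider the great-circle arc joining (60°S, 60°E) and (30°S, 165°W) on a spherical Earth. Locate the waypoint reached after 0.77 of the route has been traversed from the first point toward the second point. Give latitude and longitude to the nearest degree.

≈ (47°S, 175°W)

Convert each endpoint to a unit vector on the sphere (x = cos φ cos λ, y = cos φ sin λ, z = sin φ).
The central angle between the endpoints is δ = arccos(p₁·p₂) ≈ 1.444 rad (82.7°).
Interpolate at f = 0.77 with slerp weights a = sin((1−f)δ)/sin δ ≈ 0.329, b = sin(fδ)/sin δ ≈ 0.904.
p = a·p₁ + b·p₂ ≈ (-0.674, -0.060, -0.736); φ = arcsin(p_z) ≈ -47.43°, λ = atan2(p_y, p_x) ≈ -174.89°.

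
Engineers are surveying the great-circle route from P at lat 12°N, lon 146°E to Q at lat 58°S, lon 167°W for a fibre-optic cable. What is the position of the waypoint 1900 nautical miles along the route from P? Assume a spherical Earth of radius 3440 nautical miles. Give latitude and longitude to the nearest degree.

≈ lat 17°S, lon 158°E

Convert each endpoint to a unit vector on the sphere (x = cos φ cos λ, y = cos φ sin λ, z = sin φ).
The central angle between the endpoints is δ = arccos(p₁·p₂) ≈ 1.393 rad (79.8°). The total great-circle distance is δ·R ≈ 1.393 × 3440 ≈ 4791 nmi, so the target fraction is f = 1900/4791 ≈ 0.397.
Interpolate at f ≈ 0.397 with slerp weights a = sin((1−f)δ)/sin δ ≈ 0.757, b = sin(fδ)/sin δ ≈ 0.533.
p = a·p₁ + b·p₂ ≈ (-0.889, 0.350, -0.295); φ = arcsin(p_z) ≈ -17.14°, λ = atan2(p_y, p_x) ≈ 158.49°.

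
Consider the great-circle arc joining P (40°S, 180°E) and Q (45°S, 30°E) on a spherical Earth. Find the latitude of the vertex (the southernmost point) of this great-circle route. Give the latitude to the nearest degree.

≈ 74°S

The great circle lies in the plane with unit normal n̂ = (p₁ × p₂)/|p₁ × p₂|.
Here n̂_z ≈ -0.271; the vertex latitude is φ_max = arccos|n̂_z| ≈ 74.3°.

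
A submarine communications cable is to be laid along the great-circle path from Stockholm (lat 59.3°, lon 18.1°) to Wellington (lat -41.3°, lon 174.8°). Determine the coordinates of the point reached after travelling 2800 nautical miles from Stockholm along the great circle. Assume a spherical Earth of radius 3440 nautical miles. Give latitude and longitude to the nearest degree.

Write both endpoints as unit vectors p₁, p₂ with components (cos φ cos λ, cos φ sin λ, sin φ).
The central angle between the endpoints is δ = arccos(p₁·p₂) ≈ 2.738 rad (156.9°). The total great-circle distance is δ·R ≈ 2.738 × 3440 ≈ 9420 nmi, so the target fraction is f = 2800/9420 ≈ 0.297.
Interpolate at f ≈ 0.297 with slerp weights a = sin((1−f)δ)/sin δ ≈ 2.391, b = sin(fδ)/sin δ ≈ 1.853.
p = a·p₁ + b·p₂ ≈ (-0.226, 0.505, 0.833); φ = arcsin(p_z) ≈ 56.39°, λ = atan2(p_y, p_x) ≈ 114.09°.

≈ lat 56°, lon 114°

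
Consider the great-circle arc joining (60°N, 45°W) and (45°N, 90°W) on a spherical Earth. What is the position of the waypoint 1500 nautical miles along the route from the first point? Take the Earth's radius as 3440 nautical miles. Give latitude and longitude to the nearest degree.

≈ (49°N, 84°W)

The haversine formula gives a central angle δ ≈ 0.531 rad (30.4°) between the endpoints. The total great-circle distance is δ·R ≈ 0.531 × 3440 ≈ 1826 nmi, so the target fraction is f = 1500/1826 ≈ 0.821.
Interpolate at f ≈ 0.821 with slerp weights a = sin((1−f)δ)/sin δ ≈ 0.187, b = sin(fδ)/sin δ ≈ 0.834.
p = a·p₁ + b·p₂ ≈ (0.066, -0.656, 0.752); φ = arcsin(p_z) ≈ 48.75°, λ = atan2(p_y, p_x) ≈ -84.25°.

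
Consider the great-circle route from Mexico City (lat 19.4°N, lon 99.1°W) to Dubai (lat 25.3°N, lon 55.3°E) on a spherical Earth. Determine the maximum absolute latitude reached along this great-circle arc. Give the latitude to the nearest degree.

≈ 62°N

The great circle lies in the plane with unit normal n̂ = (p₁ × p₂)/|p₁ × p₂|.
Here n̂_z ≈ +0.473; the vertex latitude is φ_max = arccos|n̂_z| ≈ 61.8°.
Check via Clairaut: cos φ_max = |cos φ₁| · sin C = cos(19.4°)·sin(30.1°) ≈ 0.473, again giving ≈ 61.8°.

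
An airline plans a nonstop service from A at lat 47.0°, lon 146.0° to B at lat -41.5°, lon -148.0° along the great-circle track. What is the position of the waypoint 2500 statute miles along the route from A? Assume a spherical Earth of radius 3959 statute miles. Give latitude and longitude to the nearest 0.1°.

Convert each endpoint to a unit vector on the sphere (x = cos φ cos λ, y = cos φ sin λ, z = sin φ).
The central angle between the endpoints is δ = arccos(p₁·p₂) ≈ 1.851 rad (106.1°). The total great-circle distance is δ·R ≈ 1.851 × 3959 ≈ 7329 mi, so the target fraction is f = 2500/7329 ≈ 0.341.
Interpolate at f ≈ 0.341 with slerp weights a = sin((1−f)δ)/sin δ ≈ 0.977, b = sin(fδ)/sin δ ≈ 0.614.
p = a·p₁ + b·p₂ ≈ (-0.943, 0.129, 0.308); φ = arcsin(p_z) ≈ 17.92°, λ = atan2(p_y, p_x) ≈ 172.22°.

≈ lat 17.9°, lon 172.2°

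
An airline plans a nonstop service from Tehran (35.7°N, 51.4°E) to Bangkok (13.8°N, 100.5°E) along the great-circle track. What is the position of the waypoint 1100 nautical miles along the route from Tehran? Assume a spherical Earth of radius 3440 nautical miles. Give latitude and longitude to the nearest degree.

≈ 30°N, 72°E

Write both endpoints as unit vectors p₁, p₂ with components (cos φ cos λ, cos φ sin λ, sin φ).
The central angle between the endpoints is δ = arccos(p₁·p₂) ≈ 0.856 rad (49.0°). The total great-circle distance is δ·R ≈ 0.856 × 3440 ≈ 2944 nmi, so the target fraction is f = 1100/2944 ≈ 0.374.
Interpolate at f ≈ 0.374 with slerp weights a = sin((1−f)δ)/sin δ ≈ 0.676, b = sin(fδ)/sin δ ≈ 0.416.
p = a·p₁ + b·p₂ ≈ (0.269, 0.827, 0.494); φ = arcsin(p_z) ≈ 29.60°, λ = atan2(p_y, p_x) ≈ 71.98°.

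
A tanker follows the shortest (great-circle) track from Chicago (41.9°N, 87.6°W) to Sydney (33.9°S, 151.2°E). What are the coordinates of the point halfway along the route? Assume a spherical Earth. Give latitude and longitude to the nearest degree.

From cos δ = sin φ₁ sin φ₂ + cos φ₁ cos φ₂ cos Δλ, the central angle is δ ≈ 2.336 rad (133.8°).
Interpolate at f = 1/2 with slerp weights a = sin((1−f)δ)/sin δ ≈ 1.275, b = sin(fδ)/sin δ ≈ 1.275.
p = a·p₁ + b·p₂ ≈ (-0.888, -0.438, 0.140); φ = arcsin(p_z) ≈ 8.07°, λ = atan2(p_y, p_x) ≈ -153.72°.

≈ 8°N, 154°W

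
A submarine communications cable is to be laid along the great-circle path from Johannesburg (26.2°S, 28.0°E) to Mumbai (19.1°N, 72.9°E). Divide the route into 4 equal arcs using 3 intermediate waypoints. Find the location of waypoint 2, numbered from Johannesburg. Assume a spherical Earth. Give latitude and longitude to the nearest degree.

≈ (4°S, 51°E)

From cos δ = sin φ₁ sin φ₂ + cos φ₁ cos φ₂ cos Δλ, the central angle is δ ≈ 1.097 rad (62.9°).
Interpolate at f = 2/4 with slerp weights a = sin((1−f)δ)/sin δ ≈ 0.586, b = sin(fδ)/sin δ ≈ 0.586.
p = a·p₁ + b·p₂ ≈ (0.627, 0.776, -0.067); φ = arcsin(p_z) ≈ -3.84°, λ = atan2(p_y, p_x) ≈ 51.06°.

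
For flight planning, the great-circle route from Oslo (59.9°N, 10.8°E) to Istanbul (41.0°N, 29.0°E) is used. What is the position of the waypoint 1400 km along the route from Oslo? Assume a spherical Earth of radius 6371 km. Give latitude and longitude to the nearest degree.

≈ (49°N, 23°E)

From cos δ = sin φ₁ sin φ₂ + cos φ₁ cos φ₂ cos Δλ, the central angle is δ ≈ 0.384 rad (22.0°). The total great-circle distance is δ·R ≈ 0.384 × 6371 ≈ 2447 km, so the target fraction is f = 1400/2447 ≈ 0.572.
Interpolate at f ≈ 0.572 with slerp weights a = sin((1−f)δ)/sin δ ≈ 0.437, b = sin(fδ)/sin δ ≈ 0.582.
p = a·p₁ + b·p₂ ≈ (0.599, 0.254, 0.759); φ = arcsin(p_z) ≈ 49.41°, λ = atan2(p_y, p_x) ≈ 22.97°.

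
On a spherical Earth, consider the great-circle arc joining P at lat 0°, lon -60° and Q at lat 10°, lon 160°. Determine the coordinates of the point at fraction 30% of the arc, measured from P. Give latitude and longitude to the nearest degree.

≈ lat 10°, lon -101°

Write both endpoints as unit vectors p₁, p₂ with components (cos φ cos λ, cos φ sin λ, sin φ).
The central angle between the endpoints is δ = arccos(p₁·p₂) ≈ 2.426 rad (139.0°).
Interpolate at f = 0.30 with slerp weights a = sin((1−f)δ)/sin δ ≈ 1.511, b = sin(fδ)/sin δ ≈ 1.013.
p = a·p₁ + b·p₂ ≈ (-0.182, -0.967, 0.176); φ = arcsin(p_z) ≈ 10.13°, λ = atan2(p_y, p_x) ≈ -100.66°.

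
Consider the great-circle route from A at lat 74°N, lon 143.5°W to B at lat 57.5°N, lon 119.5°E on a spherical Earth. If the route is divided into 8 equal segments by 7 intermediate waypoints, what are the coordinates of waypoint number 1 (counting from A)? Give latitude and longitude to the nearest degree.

The haversine formula gives a central angle δ ≈ 0.656 rad (37.6°) between the endpoints.
Interpolate at f = 1/8 with slerp weights a = sin((1−f)δ)/sin δ ≈ 0.890, b = sin(fδ)/sin δ ≈ 0.134.
p = a·p₁ + b·p₂ ≈ (-0.233, -0.083, 0.969); φ = arcsin(p_z) ≈ 75.69°, λ = atan2(p_y, p_x) ≈ -160.34°.

≈ lat 76°N, lon 160°W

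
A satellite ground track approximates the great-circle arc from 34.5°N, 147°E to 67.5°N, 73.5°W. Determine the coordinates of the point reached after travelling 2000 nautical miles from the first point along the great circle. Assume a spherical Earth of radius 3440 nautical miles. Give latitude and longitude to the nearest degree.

Convert each endpoint to a unit vector on the sphere (x = cos φ cos λ, y = cos φ sin λ, z = sin φ).
The central angle between the endpoints is δ = arccos(p₁·p₂) ≈ 1.283 rad (73.5°). The total great-circle distance is δ·R ≈ 1.283 × 3440 ≈ 4415 nmi, so the target fraction is f = 2000/4415 ≈ 0.453.
Interpolate at f ≈ 0.453 with slerp weights a = sin((1−f)δ)/sin δ ≈ 0.673, b = sin(fδ)/sin δ ≈ 0.573.
p = a·p₁ + b·p₂ ≈ (-0.403, 0.092, 0.910); φ = arcsin(p_z) ≈ 65.57°, λ = atan2(p_y, p_x) ≈ 167.13°.

≈ 66°N, 167°E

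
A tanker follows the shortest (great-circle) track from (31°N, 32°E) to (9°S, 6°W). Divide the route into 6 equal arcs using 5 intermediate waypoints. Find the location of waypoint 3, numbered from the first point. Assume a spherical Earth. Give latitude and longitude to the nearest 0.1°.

≈ (11.6°N, 11.6°E)

Convert each endpoint to a unit vector on the sphere (x = cos φ cos λ, y = cos φ sin λ, z = sin φ).
The central angle between the endpoints is δ = arccos(p₁·p₂) ≈ 0.944 rad (54.1°).
Interpolate at f = 3/6 with slerp weights a = sin((1−f)δ)/sin δ ≈ 0.561, b = sin(fδ)/sin δ ≈ 0.561.
p = a·p₁ + b·p₂ ≈ (0.960, 0.197, 0.201); φ = arcsin(p_z) ≈ 11.61°, λ = atan2(p_y, p_x) ≈ 11.60°.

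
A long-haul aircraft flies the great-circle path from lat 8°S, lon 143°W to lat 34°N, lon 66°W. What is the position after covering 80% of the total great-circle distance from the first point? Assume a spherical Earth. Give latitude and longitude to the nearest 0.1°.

≈ lat 28.5°N, lon 84.6°W

Write both endpoints as unit vectors p₁, p₂ with components (cos φ cos λ, cos φ sin λ, sin φ).
The central angle between the endpoints is δ = arccos(p₁·p₂) ≈ 1.464 rad (83.9°).
Interpolate at f = 0.80 with slerp weights a = sin((1−f)δ)/sin δ ≈ 0.290, b = sin(fδ)/sin δ ≈ 0.926.
p = a·p₁ + b·p₂ ≈ (0.083, -0.875, 0.478); φ = arcsin(p_z) ≈ 28.53°, λ = atan2(p_y, p_x) ≈ -84.59°.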